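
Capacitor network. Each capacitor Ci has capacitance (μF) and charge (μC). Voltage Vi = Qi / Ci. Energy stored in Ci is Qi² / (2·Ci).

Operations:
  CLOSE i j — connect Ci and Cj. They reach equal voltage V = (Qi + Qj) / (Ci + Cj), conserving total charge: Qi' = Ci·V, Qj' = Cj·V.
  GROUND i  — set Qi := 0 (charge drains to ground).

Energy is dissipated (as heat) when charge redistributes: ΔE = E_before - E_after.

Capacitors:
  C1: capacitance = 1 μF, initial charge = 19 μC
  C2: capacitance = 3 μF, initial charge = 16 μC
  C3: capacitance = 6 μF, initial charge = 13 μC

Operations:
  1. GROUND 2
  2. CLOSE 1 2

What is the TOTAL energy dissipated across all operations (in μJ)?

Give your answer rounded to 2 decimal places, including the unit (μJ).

Initial: C1(1μF, Q=19μC, V=19.00V), C2(3μF, Q=16μC, V=5.33V), C3(6μF, Q=13μC, V=2.17V)
Op 1: GROUND 2: Q2=0; energy lost=42.667
Op 2: CLOSE 1-2: Q_total=19.00, C_total=4.00, V=4.75; Q1=4.75, Q2=14.25; dissipated=135.375
Total dissipated: 178.042 μJ

Answer: 178.04 μJ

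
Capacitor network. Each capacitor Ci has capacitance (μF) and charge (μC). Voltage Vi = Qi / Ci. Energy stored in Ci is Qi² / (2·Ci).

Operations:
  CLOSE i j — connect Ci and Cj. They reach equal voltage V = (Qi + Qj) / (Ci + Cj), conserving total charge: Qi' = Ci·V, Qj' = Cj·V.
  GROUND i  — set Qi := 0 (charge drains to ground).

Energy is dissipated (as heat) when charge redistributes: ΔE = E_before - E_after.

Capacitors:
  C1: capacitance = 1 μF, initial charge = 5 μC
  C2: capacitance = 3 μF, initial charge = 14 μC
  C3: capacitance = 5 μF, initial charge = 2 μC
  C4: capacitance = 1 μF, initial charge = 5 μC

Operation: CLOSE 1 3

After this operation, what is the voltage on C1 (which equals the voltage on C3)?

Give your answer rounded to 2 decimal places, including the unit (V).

Initial: C1(1μF, Q=5μC, V=5.00V), C2(3μF, Q=14μC, V=4.67V), C3(5μF, Q=2μC, V=0.40V), C4(1μF, Q=5μC, V=5.00V)
Op 1: CLOSE 1-3: Q_total=7.00, C_total=6.00, V=1.17; Q1=1.17, Q3=5.83; dissipated=8.817

Answer: 1.17 V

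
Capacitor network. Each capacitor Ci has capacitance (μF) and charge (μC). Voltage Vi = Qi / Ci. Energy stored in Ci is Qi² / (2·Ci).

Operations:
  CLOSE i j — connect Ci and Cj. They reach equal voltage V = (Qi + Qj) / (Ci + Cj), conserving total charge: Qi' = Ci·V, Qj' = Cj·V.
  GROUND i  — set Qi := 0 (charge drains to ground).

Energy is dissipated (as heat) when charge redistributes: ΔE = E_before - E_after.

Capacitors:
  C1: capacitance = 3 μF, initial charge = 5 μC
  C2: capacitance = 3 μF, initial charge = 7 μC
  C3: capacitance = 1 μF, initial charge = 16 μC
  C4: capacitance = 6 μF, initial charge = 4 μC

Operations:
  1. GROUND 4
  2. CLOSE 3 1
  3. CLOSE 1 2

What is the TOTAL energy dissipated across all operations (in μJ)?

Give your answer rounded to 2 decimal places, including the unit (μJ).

Initial: C1(3μF, Q=5μC, V=1.67V), C2(3μF, Q=7μC, V=2.33V), C3(1μF, Q=16μC, V=16.00V), C4(6μF, Q=4μC, V=0.67V)
Op 1: GROUND 4: Q4=0; energy lost=1.333
Op 2: CLOSE 3-1: Q_total=21.00, C_total=4.00, V=5.25; Q3=5.25, Q1=15.75; dissipated=77.042
Op 3: CLOSE 1-2: Q_total=22.75, C_total=6.00, V=3.79; Q1=11.38, Q2=11.38; dissipated=6.380
Total dissipated: 84.755 μJ

Answer: 84.76 μJ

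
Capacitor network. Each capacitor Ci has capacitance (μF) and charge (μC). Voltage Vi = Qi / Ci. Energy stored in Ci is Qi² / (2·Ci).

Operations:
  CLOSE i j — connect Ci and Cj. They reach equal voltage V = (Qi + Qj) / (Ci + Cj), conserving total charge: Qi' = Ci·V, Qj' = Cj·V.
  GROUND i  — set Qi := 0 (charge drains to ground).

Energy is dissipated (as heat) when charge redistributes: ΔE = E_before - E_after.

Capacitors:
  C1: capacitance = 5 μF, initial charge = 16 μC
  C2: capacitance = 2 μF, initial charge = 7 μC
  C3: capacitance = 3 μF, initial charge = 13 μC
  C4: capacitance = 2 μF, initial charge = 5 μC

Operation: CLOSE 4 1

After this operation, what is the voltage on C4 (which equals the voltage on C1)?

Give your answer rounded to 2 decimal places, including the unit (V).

Initial: C1(5μF, Q=16μC, V=3.20V), C2(2μF, Q=7μC, V=3.50V), C3(3μF, Q=13μC, V=4.33V), C4(2μF, Q=5μC, V=2.50V)
Op 1: CLOSE 4-1: Q_total=21.00, C_total=7.00, V=3.00; Q4=6.00, Q1=15.00; dissipated=0.350

Answer: 3.00 V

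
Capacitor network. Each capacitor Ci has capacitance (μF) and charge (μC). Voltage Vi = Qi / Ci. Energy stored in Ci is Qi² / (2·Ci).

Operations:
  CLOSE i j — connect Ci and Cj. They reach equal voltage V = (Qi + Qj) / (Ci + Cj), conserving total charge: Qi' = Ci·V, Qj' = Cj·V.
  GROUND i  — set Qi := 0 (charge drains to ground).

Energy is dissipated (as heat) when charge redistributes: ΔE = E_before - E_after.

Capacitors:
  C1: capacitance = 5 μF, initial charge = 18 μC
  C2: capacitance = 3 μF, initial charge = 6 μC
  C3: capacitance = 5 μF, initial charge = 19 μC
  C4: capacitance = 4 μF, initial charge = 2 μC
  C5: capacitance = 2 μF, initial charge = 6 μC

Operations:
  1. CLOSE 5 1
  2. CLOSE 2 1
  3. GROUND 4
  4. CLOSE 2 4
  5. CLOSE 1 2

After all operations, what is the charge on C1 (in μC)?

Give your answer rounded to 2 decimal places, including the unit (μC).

Initial: C1(5μF, Q=18μC, V=3.60V), C2(3μF, Q=6μC, V=2.00V), C3(5μF, Q=19μC, V=3.80V), C4(4μF, Q=2μC, V=0.50V), C5(2μF, Q=6μC, V=3.00V)
Op 1: CLOSE 5-1: Q_total=24.00, C_total=7.00, V=3.43; Q5=6.86, Q1=17.14; dissipated=0.257
Op 2: CLOSE 2-1: Q_total=23.14, C_total=8.00, V=2.89; Q2=8.68, Q1=14.46; dissipated=1.913
Op 3: GROUND 4: Q4=0; energy lost=0.500
Op 4: CLOSE 2-4: Q_total=8.68, C_total=7.00, V=1.24; Q2=3.72, Q4=4.96; dissipated=7.173
Op 5: CLOSE 1-2: Q_total=18.18, C_total=8.00, V=2.27; Q1=11.36, Q2=6.82; dissipated=2.562
Final charges: Q1=11.36, Q2=6.82, Q3=19.00, Q4=4.96, Q5=6.86

Answer: 11.36 μC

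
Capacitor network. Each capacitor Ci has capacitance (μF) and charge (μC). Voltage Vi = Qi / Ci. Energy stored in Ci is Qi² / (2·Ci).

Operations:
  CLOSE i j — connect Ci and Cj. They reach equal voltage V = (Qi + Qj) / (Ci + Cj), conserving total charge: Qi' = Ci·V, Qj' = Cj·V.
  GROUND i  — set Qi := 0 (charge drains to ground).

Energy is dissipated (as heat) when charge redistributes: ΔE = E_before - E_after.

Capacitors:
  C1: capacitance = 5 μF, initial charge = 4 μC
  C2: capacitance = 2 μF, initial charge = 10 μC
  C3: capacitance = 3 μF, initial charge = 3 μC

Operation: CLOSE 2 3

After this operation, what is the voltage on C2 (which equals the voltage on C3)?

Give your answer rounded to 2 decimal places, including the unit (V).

Answer: 2.60 V

Derivation:
Initial: C1(5μF, Q=4μC, V=0.80V), C2(2μF, Q=10μC, V=5.00V), C3(3μF, Q=3μC, V=1.00V)
Op 1: CLOSE 2-3: Q_total=13.00, C_total=5.00, V=2.60; Q2=5.20, Q3=7.80; dissipated=9.600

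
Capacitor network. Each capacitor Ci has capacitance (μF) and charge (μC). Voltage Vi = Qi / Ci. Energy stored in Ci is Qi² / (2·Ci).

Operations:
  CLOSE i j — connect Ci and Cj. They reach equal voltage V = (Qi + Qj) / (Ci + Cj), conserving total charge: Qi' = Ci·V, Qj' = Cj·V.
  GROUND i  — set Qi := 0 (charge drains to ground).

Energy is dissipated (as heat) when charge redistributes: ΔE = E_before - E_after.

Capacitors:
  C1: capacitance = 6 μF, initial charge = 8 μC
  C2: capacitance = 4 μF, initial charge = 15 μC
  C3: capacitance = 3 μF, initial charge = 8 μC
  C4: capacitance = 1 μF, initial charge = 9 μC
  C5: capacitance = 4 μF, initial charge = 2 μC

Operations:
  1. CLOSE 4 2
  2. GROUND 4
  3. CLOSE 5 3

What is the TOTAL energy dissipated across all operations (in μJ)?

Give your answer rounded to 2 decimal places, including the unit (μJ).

Initial: C1(6μF, Q=8μC, V=1.33V), C2(4μF, Q=15μC, V=3.75V), C3(3μF, Q=8μC, V=2.67V), C4(1μF, Q=9μC, V=9.00V), C5(4μF, Q=2μC, V=0.50V)
Op 1: CLOSE 4-2: Q_total=24.00, C_total=5.00, V=4.80; Q4=4.80, Q2=19.20; dissipated=11.025
Op 2: GROUND 4: Q4=0; energy lost=11.520
Op 3: CLOSE 5-3: Q_total=10.00, C_total=7.00, V=1.43; Q5=5.71, Q3=4.29; dissipated=4.024
Total dissipated: 26.569 μJ

Answer: 26.57 μJ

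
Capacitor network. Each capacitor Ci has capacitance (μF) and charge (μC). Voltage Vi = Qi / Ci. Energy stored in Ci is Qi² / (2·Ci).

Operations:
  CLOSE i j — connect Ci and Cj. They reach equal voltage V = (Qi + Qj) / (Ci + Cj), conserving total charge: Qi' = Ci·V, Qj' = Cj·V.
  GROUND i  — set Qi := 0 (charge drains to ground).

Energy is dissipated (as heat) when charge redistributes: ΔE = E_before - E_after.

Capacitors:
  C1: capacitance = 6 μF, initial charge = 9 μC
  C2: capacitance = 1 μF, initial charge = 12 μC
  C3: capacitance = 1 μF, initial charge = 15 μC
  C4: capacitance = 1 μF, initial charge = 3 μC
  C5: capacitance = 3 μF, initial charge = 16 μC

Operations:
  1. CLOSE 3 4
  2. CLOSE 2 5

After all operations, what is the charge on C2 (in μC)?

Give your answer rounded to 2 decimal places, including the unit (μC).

Answer: 7.00 μC

Derivation:
Initial: C1(6μF, Q=9μC, V=1.50V), C2(1μF, Q=12μC, V=12.00V), C3(1μF, Q=15μC, V=15.00V), C4(1μF, Q=3μC, V=3.00V), C5(3μF, Q=16μC, V=5.33V)
Op 1: CLOSE 3-4: Q_total=18.00, C_total=2.00, V=9.00; Q3=9.00, Q4=9.00; dissipated=36.000
Op 2: CLOSE 2-5: Q_total=28.00, C_total=4.00, V=7.00; Q2=7.00, Q5=21.00; dissipated=16.667
Final charges: Q1=9.00, Q2=7.00, Q3=9.00, Q4=9.00, Q5=21.00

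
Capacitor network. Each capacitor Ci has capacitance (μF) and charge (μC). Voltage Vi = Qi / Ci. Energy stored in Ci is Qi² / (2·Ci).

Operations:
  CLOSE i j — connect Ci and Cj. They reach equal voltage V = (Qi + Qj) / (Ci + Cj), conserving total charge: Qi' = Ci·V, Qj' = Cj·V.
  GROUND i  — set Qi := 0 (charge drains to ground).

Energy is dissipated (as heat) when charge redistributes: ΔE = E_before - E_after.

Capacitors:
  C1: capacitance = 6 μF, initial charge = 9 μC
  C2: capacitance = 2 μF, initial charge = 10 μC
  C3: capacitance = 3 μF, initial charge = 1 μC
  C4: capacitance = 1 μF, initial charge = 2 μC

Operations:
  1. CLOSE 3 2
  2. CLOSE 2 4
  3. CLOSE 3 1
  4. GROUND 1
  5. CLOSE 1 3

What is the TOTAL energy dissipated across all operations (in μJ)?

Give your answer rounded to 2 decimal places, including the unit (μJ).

Answer: 25.59 μJ

Derivation:
Initial: C1(6μF, Q=9μC, V=1.50V), C2(2μF, Q=10μC, V=5.00V), C3(3μF, Q=1μC, V=0.33V), C4(1μF, Q=2μC, V=2.00V)
Op 1: CLOSE 3-2: Q_total=11.00, C_total=5.00, V=2.20; Q3=6.60, Q2=4.40; dissipated=13.067
Op 2: CLOSE 2-4: Q_total=6.40, C_total=3.00, V=2.13; Q2=4.27, Q4=2.13; dissipated=0.013
Op 3: CLOSE 3-1: Q_total=15.60, C_total=9.00, V=1.73; Q3=5.20, Q1=10.40; dissipated=0.490
Op 4: GROUND 1: Q1=0; energy lost=9.013
Op 5: CLOSE 1-3: Q_total=5.20, C_total=9.00, V=0.58; Q1=3.47, Q3=1.73; dissipated=3.004
Total dissipated: 25.588 μJ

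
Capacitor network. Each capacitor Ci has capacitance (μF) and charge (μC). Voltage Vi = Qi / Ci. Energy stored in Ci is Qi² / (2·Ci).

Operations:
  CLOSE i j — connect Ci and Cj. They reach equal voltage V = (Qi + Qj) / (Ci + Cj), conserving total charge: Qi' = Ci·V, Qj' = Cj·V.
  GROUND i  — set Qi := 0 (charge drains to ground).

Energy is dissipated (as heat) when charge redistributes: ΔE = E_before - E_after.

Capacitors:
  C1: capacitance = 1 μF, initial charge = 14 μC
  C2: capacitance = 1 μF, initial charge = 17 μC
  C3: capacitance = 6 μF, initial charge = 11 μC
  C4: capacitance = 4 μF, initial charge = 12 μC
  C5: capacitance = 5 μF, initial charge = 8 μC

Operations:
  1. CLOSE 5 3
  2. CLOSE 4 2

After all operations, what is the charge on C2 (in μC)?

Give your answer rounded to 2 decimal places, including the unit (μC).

Initial: C1(1μF, Q=14μC, V=14.00V), C2(1μF, Q=17μC, V=17.00V), C3(6μF, Q=11μC, V=1.83V), C4(4μF, Q=12μC, V=3.00V), C5(5μF, Q=8μC, V=1.60V)
Op 1: CLOSE 5-3: Q_total=19.00, C_total=11.00, V=1.73; Q5=8.64, Q3=10.36; dissipated=0.074
Op 2: CLOSE 4-2: Q_total=29.00, C_total=5.00, V=5.80; Q4=23.20, Q2=5.80; dissipated=78.400
Final charges: Q1=14.00, Q2=5.80, Q3=10.36, Q4=23.20, Q5=8.64

Answer: 5.80 μC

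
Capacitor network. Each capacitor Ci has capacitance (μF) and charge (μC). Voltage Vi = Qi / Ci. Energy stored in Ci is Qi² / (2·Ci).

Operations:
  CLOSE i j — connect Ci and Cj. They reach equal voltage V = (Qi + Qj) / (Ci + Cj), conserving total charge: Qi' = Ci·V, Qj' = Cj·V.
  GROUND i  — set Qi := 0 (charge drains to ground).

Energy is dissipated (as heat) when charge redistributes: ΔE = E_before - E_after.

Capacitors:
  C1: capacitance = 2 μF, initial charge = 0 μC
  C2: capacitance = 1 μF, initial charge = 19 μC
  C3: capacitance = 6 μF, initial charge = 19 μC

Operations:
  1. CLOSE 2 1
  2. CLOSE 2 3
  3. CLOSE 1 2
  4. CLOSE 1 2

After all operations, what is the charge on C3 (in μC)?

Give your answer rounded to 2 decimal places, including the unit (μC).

Answer: 21.71 μC

Derivation:
Initial: C1(2μF, Q=0μC, V=0.00V), C2(1μF, Q=19μC, V=19.00V), C3(6μF, Q=19μC, V=3.17V)
Op 1: CLOSE 2-1: Q_total=19.00, C_total=3.00, V=6.33; Q2=6.33, Q1=12.67; dissipated=120.333
Op 2: CLOSE 2-3: Q_total=25.33, C_total=7.00, V=3.62; Q2=3.62, Q3=21.71; dissipated=4.298
Op 3: CLOSE 1-2: Q_total=16.29, C_total=3.00, V=5.43; Q1=10.86, Q2=5.43; dissipated=2.456
Op 4: CLOSE 1-2: Q_total=16.29, C_total=3.00, V=5.43; Q1=10.86, Q2=5.43; dissipated=0.000
Final charges: Q1=10.86, Q2=5.43, Q3=21.71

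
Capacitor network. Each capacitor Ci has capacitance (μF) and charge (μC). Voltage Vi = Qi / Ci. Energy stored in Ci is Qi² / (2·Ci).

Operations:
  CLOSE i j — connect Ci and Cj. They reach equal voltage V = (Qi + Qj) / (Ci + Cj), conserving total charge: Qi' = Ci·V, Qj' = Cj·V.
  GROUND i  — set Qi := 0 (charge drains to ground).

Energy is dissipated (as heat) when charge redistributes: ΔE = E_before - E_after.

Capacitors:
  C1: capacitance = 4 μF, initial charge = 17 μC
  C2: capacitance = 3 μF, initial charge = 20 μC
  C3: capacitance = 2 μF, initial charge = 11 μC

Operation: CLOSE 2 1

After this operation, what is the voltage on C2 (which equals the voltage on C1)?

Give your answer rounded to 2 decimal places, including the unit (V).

Answer: 5.29 V

Derivation:
Initial: C1(4μF, Q=17μC, V=4.25V), C2(3μF, Q=20μC, V=6.67V), C3(2μF, Q=11μC, V=5.50V)
Op 1: CLOSE 2-1: Q_total=37.00, C_total=7.00, V=5.29; Q2=15.86, Q1=21.14; dissipated=5.006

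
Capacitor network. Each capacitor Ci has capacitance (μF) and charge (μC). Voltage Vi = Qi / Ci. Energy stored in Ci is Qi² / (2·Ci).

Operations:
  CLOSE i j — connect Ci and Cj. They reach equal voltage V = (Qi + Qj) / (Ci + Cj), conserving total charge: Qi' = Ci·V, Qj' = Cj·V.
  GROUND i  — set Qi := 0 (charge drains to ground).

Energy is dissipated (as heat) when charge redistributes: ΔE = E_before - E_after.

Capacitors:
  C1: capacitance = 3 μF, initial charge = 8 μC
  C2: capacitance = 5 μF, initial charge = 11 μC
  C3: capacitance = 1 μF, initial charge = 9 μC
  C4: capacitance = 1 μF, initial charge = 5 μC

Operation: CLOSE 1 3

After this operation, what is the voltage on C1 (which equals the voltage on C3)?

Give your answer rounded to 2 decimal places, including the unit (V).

Answer: 4.25 V

Derivation:
Initial: C1(3μF, Q=8μC, V=2.67V), C2(5μF, Q=11μC, V=2.20V), C3(1μF, Q=9μC, V=9.00V), C4(1μF, Q=5μC, V=5.00V)
Op 1: CLOSE 1-3: Q_total=17.00, C_total=4.00, V=4.25; Q1=12.75, Q3=4.25; dissipated=15.042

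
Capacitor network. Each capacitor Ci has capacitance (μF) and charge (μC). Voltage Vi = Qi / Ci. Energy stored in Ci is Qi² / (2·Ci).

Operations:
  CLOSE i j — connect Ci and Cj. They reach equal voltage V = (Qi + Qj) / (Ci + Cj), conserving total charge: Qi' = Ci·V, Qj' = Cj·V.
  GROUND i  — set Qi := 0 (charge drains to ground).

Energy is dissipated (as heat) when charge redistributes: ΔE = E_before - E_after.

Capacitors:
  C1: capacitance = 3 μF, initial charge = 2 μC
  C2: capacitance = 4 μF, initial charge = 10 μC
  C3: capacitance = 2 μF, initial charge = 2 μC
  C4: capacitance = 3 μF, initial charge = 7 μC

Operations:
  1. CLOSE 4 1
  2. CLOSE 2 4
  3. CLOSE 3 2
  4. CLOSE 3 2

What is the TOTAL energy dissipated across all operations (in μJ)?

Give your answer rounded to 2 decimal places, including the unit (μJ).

Answer: 3.71 μJ

Derivation:
Initial: C1(3μF, Q=2μC, V=0.67V), C2(4μF, Q=10μC, V=2.50V), C3(2μF, Q=2μC, V=1.00V), C4(3μF, Q=7μC, V=2.33V)
Op 1: CLOSE 4-1: Q_total=9.00, C_total=6.00, V=1.50; Q4=4.50, Q1=4.50; dissipated=2.083
Op 2: CLOSE 2-4: Q_total=14.50, C_total=7.00, V=2.07; Q2=8.29, Q4=6.21; dissipated=0.857
Op 3: CLOSE 3-2: Q_total=10.29, C_total=6.00, V=1.71; Q3=3.43, Q2=6.86; dissipated=0.765
Op 4: CLOSE 3-2: Q_total=10.29, C_total=6.00, V=1.71; Q3=3.43, Q2=6.86; dissipated=0.000
Total dissipated: 3.706 μJ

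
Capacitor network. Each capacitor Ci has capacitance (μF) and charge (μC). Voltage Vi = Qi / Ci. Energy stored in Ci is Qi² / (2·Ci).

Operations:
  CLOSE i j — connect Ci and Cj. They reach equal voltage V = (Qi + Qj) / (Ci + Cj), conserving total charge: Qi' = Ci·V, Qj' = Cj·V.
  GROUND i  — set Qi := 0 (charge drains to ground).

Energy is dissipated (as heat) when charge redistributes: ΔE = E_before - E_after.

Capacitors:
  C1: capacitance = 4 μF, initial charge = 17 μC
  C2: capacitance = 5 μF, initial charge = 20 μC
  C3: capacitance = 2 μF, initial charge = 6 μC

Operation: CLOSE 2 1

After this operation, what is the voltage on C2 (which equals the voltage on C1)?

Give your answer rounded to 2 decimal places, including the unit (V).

Answer: 4.11 V

Derivation:
Initial: C1(4μF, Q=17μC, V=4.25V), C2(5μF, Q=20μC, V=4.00V), C3(2μF, Q=6μC, V=3.00V)
Op 1: CLOSE 2-1: Q_total=37.00, C_total=9.00, V=4.11; Q2=20.56, Q1=16.44; dissipated=0.069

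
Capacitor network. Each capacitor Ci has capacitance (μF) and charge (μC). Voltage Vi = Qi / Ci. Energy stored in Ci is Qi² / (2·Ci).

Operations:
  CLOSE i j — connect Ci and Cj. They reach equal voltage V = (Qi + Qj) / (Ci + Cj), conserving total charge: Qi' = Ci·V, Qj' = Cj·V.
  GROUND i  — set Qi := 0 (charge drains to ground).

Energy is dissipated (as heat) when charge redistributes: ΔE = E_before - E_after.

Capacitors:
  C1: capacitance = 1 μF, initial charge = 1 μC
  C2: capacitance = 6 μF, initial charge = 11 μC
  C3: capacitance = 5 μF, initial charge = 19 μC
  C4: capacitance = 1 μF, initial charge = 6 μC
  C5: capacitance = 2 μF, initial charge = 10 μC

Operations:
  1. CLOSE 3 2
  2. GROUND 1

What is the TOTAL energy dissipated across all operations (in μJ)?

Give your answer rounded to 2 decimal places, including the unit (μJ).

Initial: C1(1μF, Q=1μC, V=1.00V), C2(6μF, Q=11μC, V=1.83V), C3(5μF, Q=19μC, V=3.80V), C4(1μF, Q=6μC, V=6.00V), C5(2μF, Q=10μC, V=5.00V)
Op 1: CLOSE 3-2: Q_total=30.00, C_total=11.00, V=2.73; Q3=13.64, Q2=16.36; dissipated=5.274
Op 2: GROUND 1: Q1=0; energy lost=0.500
Total dissipated: 5.774 μJ

Answer: 5.77 μJ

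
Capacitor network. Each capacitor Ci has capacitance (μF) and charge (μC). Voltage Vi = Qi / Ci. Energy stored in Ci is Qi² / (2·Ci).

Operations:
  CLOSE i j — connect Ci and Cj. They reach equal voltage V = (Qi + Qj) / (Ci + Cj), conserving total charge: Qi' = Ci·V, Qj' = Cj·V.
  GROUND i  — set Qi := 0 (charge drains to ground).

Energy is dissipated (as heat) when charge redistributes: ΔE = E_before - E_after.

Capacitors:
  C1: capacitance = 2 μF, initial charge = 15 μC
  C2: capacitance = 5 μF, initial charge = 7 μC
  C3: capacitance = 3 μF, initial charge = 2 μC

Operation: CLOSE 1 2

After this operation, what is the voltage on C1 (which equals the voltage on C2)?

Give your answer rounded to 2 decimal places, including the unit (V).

Answer: 3.14 V

Derivation:
Initial: C1(2μF, Q=15μC, V=7.50V), C2(5μF, Q=7μC, V=1.40V), C3(3μF, Q=2μC, V=0.67V)
Op 1: CLOSE 1-2: Q_total=22.00, C_total=7.00, V=3.14; Q1=6.29, Q2=15.71; dissipated=26.579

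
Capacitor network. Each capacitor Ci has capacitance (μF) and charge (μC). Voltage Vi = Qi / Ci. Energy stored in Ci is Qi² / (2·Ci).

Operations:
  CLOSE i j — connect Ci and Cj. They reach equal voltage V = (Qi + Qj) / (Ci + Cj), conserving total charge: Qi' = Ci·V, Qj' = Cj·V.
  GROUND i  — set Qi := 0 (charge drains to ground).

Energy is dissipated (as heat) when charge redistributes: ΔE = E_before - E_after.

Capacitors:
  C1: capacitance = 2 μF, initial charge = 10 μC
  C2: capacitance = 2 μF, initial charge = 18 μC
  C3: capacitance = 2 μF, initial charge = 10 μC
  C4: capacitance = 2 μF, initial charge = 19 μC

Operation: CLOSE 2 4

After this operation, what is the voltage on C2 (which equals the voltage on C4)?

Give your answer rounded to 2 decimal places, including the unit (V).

Answer: 9.25 V

Derivation:
Initial: C1(2μF, Q=10μC, V=5.00V), C2(2μF, Q=18μC, V=9.00V), C3(2μF, Q=10μC, V=5.00V), C4(2μF, Q=19μC, V=9.50V)
Op 1: CLOSE 2-4: Q_total=37.00, C_total=4.00, V=9.25; Q2=18.50, Q4=18.50; dissipated=0.125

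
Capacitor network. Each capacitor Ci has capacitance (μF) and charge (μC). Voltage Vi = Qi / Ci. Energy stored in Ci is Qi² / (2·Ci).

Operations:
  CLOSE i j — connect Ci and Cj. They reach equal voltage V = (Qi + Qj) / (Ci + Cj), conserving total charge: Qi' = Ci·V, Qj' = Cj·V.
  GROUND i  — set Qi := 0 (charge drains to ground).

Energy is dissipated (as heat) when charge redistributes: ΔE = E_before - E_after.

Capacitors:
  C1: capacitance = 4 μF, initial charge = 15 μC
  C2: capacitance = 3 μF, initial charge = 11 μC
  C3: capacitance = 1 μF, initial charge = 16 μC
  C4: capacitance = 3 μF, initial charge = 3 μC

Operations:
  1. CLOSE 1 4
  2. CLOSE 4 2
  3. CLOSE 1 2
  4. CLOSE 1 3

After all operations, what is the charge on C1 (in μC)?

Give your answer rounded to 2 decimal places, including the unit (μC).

Initial: C1(4μF, Q=15μC, V=3.75V), C2(3μF, Q=11μC, V=3.67V), C3(1μF, Q=16μC, V=16.00V), C4(3μF, Q=3μC, V=1.00V)
Op 1: CLOSE 1-4: Q_total=18.00, C_total=7.00, V=2.57; Q1=10.29, Q4=7.71; dissipated=6.482
Op 2: CLOSE 4-2: Q_total=18.71, C_total=6.00, V=3.12; Q4=9.36, Q2=9.36; dissipated=0.900
Op 3: CLOSE 1-2: Q_total=19.64, C_total=7.00, V=2.81; Q1=11.22, Q2=8.42; dissipated=0.257
Op 4: CLOSE 1-3: Q_total=27.22, C_total=5.00, V=5.44; Q1=21.78, Q3=5.44; dissipated=69.631
Final charges: Q1=21.78, Q2=8.42, Q3=5.44, Q4=9.36

Answer: 21.78 μC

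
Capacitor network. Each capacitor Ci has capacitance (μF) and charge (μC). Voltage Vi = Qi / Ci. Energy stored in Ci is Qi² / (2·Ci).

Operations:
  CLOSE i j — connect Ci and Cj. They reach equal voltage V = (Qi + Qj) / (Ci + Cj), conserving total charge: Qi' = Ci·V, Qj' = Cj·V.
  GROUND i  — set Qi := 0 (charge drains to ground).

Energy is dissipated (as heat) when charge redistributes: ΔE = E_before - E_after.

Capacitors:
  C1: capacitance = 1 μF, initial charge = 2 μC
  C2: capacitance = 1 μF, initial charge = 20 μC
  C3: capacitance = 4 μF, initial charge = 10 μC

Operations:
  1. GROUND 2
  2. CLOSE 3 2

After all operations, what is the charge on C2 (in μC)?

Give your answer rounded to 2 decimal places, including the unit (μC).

Initial: C1(1μF, Q=2μC, V=2.00V), C2(1μF, Q=20μC, V=20.00V), C3(4μF, Q=10μC, V=2.50V)
Op 1: GROUND 2: Q2=0; energy lost=200.000
Op 2: CLOSE 3-2: Q_total=10.00, C_total=5.00, V=2.00; Q3=8.00, Q2=2.00; dissipated=2.500
Final charges: Q1=2.00, Q2=2.00, Q3=8.00

Answer: 2.00 μC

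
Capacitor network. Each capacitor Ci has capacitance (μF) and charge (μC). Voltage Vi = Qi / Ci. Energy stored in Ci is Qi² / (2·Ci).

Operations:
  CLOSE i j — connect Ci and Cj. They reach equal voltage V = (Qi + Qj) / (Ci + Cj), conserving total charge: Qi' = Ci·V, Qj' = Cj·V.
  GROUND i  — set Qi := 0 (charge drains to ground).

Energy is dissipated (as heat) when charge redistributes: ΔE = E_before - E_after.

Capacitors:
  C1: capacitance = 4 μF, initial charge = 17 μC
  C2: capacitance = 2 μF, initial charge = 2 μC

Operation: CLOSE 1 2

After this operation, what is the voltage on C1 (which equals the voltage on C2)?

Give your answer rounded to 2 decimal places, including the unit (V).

Answer: 3.17 V

Derivation:
Initial: C1(4μF, Q=17μC, V=4.25V), C2(2μF, Q=2μC, V=1.00V)
Op 1: CLOSE 1-2: Q_total=19.00, C_total=6.00, V=3.17; Q1=12.67, Q2=6.33; dissipated=7.042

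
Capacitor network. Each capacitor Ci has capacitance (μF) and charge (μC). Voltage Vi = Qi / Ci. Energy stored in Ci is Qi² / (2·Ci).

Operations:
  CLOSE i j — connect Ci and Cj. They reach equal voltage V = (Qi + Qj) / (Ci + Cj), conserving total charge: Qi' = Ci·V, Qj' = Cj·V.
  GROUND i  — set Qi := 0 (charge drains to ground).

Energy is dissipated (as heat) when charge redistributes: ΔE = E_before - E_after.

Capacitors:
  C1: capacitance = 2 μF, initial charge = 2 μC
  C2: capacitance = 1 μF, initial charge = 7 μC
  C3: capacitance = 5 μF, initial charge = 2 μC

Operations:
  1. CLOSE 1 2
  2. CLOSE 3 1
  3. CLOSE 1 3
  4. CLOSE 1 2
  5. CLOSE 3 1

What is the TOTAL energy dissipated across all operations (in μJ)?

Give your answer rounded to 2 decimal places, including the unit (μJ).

Answer: 18.25 μJ

Derivation:
Initial: C1(2μF, Q=2μC, V=1.00V), C2(1μF, Q=7μC, V=7.00V), C3(5μF, Q=2μC, V=0.40V)
Op 1: CLOSE 1-2: Q_total=9.00, C_total=3.00, V=3.00; Q1=6.00, Q2=3.00; dissipated=12.000
Op 2: CLOSE 3-1: Q_total=8.00, C_total=7.00, V=1.14; Q3=5.71, Q1=2.29; dissipated=4.829
Op 3: CLOSE 1-3: Q_total=8.00, C_total=7.00, V=1.14; Q1=2.29, Q3=5.71; dissipated=0.000
Op 4: CLOSE 1-2: Q_total=5.29, C_total=3.00, V=1.76; Q1=3.52, Q2=1.76; dissipated=1.150
Op 5: CLOSE 3-1: Q_total=9.24, C_total=7.00, V=1.32; Q3=6.60, Q1=2.64; dissipated=0.274
Total dissipated: 18.252 μJ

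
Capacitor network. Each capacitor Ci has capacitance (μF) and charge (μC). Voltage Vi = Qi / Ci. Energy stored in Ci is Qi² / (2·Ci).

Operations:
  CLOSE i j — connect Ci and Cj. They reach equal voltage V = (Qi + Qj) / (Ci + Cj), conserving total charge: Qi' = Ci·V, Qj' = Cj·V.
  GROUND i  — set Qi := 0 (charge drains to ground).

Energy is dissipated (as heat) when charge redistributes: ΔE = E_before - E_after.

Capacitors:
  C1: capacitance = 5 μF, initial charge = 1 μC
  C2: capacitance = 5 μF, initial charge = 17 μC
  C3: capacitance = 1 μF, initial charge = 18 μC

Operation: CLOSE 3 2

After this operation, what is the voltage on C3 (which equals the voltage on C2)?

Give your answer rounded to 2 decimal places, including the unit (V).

Initial: C1(5μF, Q=1μC, V=0.20V), C2(5μF, Q=17μC, V=3.40V), C3(1μF, Q=18μC, V=18.00V)
Op 1: CLOSE 3-2: Q_total=35.00, C_total=6.00, V=5.83; Q3=5.83, Q2=29.17; dissipated=88.817

Answer: 5.83 V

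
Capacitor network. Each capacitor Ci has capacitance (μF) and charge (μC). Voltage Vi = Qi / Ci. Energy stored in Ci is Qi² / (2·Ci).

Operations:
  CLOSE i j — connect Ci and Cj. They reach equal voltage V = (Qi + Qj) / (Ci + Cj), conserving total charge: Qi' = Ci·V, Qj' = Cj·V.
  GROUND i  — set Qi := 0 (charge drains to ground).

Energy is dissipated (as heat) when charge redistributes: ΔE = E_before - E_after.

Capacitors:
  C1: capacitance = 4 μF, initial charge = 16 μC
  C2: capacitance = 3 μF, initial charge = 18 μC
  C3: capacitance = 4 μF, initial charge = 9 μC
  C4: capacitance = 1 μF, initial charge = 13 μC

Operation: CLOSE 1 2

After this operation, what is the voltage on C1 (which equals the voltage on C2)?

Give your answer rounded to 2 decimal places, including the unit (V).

Answer: 4.86 V

Derivation:
Initial: C1(4μF, Q=16μC, V=4.00V), C2(3μF, Q=18μC, V=6.00V), C3(4μF, Q=9μC, V=2.25V), C4(1μF, Q=13μC, V=13.00V)
Op 1: CLOSE 1-2: Q_total=34.00, C_total=7.00, V=4.86; Q1=19.43, Q2=14.57; dissipated=3.429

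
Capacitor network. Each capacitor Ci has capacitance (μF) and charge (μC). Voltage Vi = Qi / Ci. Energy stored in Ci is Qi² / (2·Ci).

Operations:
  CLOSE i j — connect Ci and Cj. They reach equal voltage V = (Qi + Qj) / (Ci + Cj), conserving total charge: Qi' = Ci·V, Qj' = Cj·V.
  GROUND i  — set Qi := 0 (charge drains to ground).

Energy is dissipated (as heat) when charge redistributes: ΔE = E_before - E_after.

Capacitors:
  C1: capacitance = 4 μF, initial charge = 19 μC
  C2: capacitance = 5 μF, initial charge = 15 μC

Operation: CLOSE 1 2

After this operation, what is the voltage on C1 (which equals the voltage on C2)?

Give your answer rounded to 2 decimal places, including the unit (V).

Answer: 3.78 V

Derivation:
Initial: C1(4μF, Q=19μC, V=4.75V), C2(5μF, Q=15μC, V=3.00V)
Op 1: CLOSE 1-2: Q_total=34.00, C_total=9.00, V=3.78; Q1=15.11, Q2=18.89; dissipated=3.403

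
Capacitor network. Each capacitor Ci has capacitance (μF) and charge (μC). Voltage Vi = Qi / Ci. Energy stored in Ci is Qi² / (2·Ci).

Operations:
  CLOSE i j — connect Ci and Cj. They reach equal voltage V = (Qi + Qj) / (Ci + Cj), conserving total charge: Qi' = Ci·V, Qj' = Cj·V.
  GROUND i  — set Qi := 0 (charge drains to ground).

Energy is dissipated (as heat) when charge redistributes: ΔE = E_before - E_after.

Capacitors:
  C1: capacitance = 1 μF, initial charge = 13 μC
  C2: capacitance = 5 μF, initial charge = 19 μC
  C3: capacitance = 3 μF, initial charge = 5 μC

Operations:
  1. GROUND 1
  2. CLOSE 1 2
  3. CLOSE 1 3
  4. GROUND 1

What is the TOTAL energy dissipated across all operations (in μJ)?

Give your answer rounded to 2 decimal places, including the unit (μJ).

Initial: C1(1μF, Q=13μC, V=13.00V), C2(5μF, Q=19μC, V=3.80V), C3(3μF, Q=5μC, V=1.67V)
Op 1: GROUND 1: Q1=0; energy lost=84.500
Op 2: CLOSE 1-2: Q_total=19.00, C_total=6.00, V=3.17; Q1=3.17, Q2=15.83; dissipated=6.017
Op 3: CLOSE 1-3: Q_total=8.17, C_total=4.00, V=2.04; Q1=2.04, Q3=6.12; dissipated=0.844
Op 4: GROUND 1: Q1=0; energy lost=2.084
Total dissipated: 93.445 μJ

Answer: 93.44 μJ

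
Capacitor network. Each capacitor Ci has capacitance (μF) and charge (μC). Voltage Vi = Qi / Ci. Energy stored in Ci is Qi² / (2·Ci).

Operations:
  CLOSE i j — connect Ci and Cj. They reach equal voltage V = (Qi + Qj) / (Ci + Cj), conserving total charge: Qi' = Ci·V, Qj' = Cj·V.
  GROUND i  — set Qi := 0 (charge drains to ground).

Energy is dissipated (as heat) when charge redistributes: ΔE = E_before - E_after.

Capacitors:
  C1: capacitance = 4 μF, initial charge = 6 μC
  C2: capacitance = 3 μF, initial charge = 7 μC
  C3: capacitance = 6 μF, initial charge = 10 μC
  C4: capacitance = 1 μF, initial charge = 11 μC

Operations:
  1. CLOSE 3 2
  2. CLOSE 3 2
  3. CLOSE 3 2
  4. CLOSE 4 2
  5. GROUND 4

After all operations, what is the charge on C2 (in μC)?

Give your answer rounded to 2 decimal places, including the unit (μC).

Answer: 12.50 μC

Derivation:
Initial: C1(4μF, Q=6μC, V=1.50V), C2(3μF, Q=7μC, V=2.33V), C3(6μF, Q=10μC, V=1.67V), C4(1μF, Q=11μC, V=11.00V)
Op 1: CLOSE 3-2: Q_total=17.00, C_total=9.00, V=1.89; Q3=11.33, Q2=5.67; dissipated=0.444
Op 2: CLOSE 3-2: Q_total=17.00, C_total=9.00, V=1.89; Q3=11.33, Q2=5.67; dissipated=0.000
Op 3: CLOSE 3-2: Q_total=17.00, C_total=9.00, V=1.89; Q3=11.33, Q2=5.67; dissipated=0.000
Op 4: CLOSE 4-2: Q_total=16.67, C_total=4.00, V=4.17; Q4=4.17, Q2=12.50; dissipated=31.130
Op 5: GROUND 4: Q4=0; energy lost=8.681
Final charges: Q1=6.00, Q2=12.50, Q3=11.33, Q4=0.00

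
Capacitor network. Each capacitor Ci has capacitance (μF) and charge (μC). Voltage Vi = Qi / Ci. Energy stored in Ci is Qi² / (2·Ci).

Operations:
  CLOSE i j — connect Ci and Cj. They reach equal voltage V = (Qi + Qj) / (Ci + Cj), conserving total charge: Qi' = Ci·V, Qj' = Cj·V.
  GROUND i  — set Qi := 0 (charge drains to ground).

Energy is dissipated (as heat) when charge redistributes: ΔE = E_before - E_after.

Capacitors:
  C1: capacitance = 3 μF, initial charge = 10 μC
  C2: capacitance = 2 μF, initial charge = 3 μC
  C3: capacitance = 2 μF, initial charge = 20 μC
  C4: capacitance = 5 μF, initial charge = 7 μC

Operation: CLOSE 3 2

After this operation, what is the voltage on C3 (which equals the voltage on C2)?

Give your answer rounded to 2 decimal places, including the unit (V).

Answer: 5.75 V

Derivation:
Initial: C1(3μF, Q=10μC, V=3.33V), C2(2μF, Q=3μC, V=1.50V), C3(2μF, Q=20μC, V=10.00V), C4(5μF, Q=7μC, V=1.40V)
Op 1: CLOSE 3-2: Q_total=23.00, C_total=4.00, V=5.75; Q3=11.50, Q2=11.50; dissipated=36.125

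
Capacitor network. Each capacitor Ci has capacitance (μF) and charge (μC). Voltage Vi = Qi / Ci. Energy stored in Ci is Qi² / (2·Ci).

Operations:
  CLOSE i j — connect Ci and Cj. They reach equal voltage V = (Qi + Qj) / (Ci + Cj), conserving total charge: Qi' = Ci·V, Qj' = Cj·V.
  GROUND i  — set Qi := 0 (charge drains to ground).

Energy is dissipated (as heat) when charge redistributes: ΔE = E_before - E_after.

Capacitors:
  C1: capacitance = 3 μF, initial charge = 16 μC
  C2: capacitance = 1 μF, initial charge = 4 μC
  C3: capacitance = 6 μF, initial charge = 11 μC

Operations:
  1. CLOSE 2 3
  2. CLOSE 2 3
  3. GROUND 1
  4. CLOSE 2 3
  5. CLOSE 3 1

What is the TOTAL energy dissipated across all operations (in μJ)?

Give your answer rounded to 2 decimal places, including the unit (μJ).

Answer: 49.27 μJ

Derivation:
Initial: C1(3μF, Q=16μC, V=5.33V), C2(1μF, Q=4μC, V=4.00V), C3(6μF, Q=11μC, V=1.83V)
Op 1: CLOSE 2-3: Q_total=15.00, C_total=7.00, V=2.14; Q2=2.14, Q3=12.86; dissipated=2.012
Op 2: CLOSE 2-3: Q_total=15.00, C_total=7.00, V=2.14; Q2=2.14, Q3=12.86; dissipated=0.000
Op 3: GROUND 1: Q1=0; energy lost=42.667
Op 4: CLOSE 2-3: Q_total=15.00, C_total=7.00, V=2.14; Q2=2.14, Q3=12.86; dissipated=0.000
Op 5: CLOSE 3-1: Q_total=12.86, C_total=9.00, V=1.43; Q3=8.57, Q1=4.29; dissipated=4.592
Total dissipated: 49.270 μJ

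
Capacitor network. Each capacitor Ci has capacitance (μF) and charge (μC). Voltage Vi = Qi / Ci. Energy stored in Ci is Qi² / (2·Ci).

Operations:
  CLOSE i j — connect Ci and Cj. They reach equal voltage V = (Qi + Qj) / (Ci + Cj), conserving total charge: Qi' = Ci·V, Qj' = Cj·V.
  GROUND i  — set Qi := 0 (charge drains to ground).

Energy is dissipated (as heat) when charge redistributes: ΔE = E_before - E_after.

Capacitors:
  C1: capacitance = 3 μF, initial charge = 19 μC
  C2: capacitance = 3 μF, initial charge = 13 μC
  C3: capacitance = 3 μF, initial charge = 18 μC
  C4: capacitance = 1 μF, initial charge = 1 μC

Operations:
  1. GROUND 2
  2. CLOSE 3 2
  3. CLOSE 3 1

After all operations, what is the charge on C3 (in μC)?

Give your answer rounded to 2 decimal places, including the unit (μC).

Initial: C1(3μF, Q=19μC, V=6.33V), C2(3μF, Q=13μC, V=4.33V), C3(3μF, Q=18μC, V=6.00V), C4(1μF, Q=1μC, V=1.00V)
Op 1: GROUND 2: Q2=0; energy lost=28.167
Op 2: CLOSE 3-2: Q_total=18.00, C_total=6.00, V=3.00; Q3=9.00, Q2=9.00; dissipated=27.000
Op 3: CLOSE 3-1: Q_total=28.00, C_total=6.00, V=4.67; Q3=14.00, Q1=14.00; dissipated=8.333
Final charges: Q1=14.00, Q2=9.00, Q3=14.00, Q4=1.00

Answer: 14.00 μC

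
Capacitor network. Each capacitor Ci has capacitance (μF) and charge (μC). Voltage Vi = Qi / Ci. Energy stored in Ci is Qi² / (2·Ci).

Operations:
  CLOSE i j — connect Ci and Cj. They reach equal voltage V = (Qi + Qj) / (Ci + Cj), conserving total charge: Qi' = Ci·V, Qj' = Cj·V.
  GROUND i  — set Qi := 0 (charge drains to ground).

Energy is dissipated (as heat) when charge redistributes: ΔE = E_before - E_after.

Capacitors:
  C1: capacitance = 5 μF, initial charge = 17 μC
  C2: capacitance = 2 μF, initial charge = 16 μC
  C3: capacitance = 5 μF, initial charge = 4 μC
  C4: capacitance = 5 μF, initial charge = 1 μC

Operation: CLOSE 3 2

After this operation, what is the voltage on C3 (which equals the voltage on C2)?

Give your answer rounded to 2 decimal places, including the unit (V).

Initial: C1(5μF, Q=17μC, V=3.40V), C2(2μF, Q=16μC, V=8.00V), C3(5μF, Q=4μC, V=0.80V), C4(5μF, Q=1μC, V=0.20V)
Op 1: CLOSE 3-2: Q_total=20.00, C_total=7.00, V=2.86; Q3=14.29, Q2=5.71; dissipated=37.029

Answer: 2.86 V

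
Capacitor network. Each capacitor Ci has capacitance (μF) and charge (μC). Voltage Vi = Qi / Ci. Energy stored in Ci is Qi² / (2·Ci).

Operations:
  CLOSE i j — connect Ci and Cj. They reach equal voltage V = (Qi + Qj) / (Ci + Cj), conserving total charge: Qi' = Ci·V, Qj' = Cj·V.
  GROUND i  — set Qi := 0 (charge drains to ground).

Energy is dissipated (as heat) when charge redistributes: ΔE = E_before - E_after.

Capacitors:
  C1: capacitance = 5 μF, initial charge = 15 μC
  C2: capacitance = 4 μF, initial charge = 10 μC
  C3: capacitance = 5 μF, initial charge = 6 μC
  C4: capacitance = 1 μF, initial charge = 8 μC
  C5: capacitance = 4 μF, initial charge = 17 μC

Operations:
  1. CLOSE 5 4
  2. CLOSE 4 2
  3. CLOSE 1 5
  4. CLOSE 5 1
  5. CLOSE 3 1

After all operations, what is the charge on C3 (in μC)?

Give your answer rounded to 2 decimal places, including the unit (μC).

Answer: 12.72 μC

Derivation:
Initial: C1(5μF, Q=15μC, V=3.00V), C2(4μF, Q=10μC, V=2.50V), C3(5μF, Q=6μC, V=1.20V), C4(1μF, Q=8μC, V=8.00V), C5(4μF, Q=17μC, V=4.25V)
Op 1: CLOSE 5-4: Q_total=25.00, C_total=5.00, V=5.00; Q5=20.00, Q4=5.00; dissipated=5.625
Op 2: CLOSE 4-2: Q_total=15.00, C_total=5.00, V=3.00; Q4=3.00, Q2=12.00; dissipated=2.500
Op 3: CLOSE 1-5: Q_total=35.00, C_total=9.00, V=3.89; Q1=19.44, Q5=15.56; dissipated=4.444
Op 4: CLOSE 5-1: Q_total=35.00, C_total=9.00, V=3.89; Q5=15.56, Q1=19.44; dissipated=0.000
Op 5: CLOSE 3-1: Q_total=25.44, C_total=10.00, V=2.54; Q3=12.72, Q1=12.72; dissipated=9.038
Final charges: Q1=12.72, Q2=12.00, Q3=12.72, Q4=3.00, Q5=15.56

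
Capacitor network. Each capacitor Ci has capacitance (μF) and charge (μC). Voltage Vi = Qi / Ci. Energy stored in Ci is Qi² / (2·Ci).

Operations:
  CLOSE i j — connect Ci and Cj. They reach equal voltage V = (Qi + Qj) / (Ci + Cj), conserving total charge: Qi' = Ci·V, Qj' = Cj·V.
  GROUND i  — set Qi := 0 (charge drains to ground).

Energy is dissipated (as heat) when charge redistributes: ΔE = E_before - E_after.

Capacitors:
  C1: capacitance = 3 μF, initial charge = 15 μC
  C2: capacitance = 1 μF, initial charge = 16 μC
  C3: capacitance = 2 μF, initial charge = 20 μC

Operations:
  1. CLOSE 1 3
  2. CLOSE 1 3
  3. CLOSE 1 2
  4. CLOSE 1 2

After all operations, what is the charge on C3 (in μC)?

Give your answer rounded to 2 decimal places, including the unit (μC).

Answer: 14.00 μC

Derivation:
Initial: C1(3μF, Q=15μC, V=5.00V), C2(1μF, Q=16μC, V=16.00V), C3(2μF, Q=20μC, V=10.00V)
Op 1: CLOSE 1-3: Q_total=35.00, C_total=5.00, V=7.00; Q1=21.00, Q3=14.00; dissipated=15.000
Op 2: CLOSE 1-3: Q_total=35.00, C_total=5.00, V=7.00; Q1=21.00, Q3=14.00; dissipated=0.000
Op 3: CLOSE 1-2: Q_total=37.00, C_total=4.00, V=9.25; Q1=27.75, Q2=9.25; dissipated=30.375
Op 4: CLOSE 1-2: Q_total=37.00, C_total=4.00, V=9.25; Q1=27.75, Q2=9.25; dissipated=0.000
Final charges: Q1=27.75, Q2=9.25, Q3=14.00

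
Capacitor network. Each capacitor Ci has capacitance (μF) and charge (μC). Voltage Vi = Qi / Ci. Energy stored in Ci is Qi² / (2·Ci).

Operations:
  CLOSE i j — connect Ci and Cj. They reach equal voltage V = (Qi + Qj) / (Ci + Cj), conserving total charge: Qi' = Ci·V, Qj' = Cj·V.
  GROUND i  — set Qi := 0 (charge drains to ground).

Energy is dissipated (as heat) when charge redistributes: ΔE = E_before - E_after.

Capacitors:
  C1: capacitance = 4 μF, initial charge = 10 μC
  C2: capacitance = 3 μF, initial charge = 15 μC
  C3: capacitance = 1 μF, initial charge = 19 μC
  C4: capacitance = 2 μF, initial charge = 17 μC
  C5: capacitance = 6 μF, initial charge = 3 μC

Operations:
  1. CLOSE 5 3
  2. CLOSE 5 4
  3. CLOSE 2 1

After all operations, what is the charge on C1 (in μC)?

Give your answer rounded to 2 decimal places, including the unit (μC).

Answer: 14.29 μC

Derivation:
Initial: C1(4μF, Q=10μC, V=2.50V), C2(3μF, Q=15μC, V=5.00V), C3(1μF, Q=19μC, V=19.00V), C4(2μF, Q=17μC, V=8.50V), C5(6μF, Q=3μC, V=0.50V)
Op 1: CLOSE 5-3: Q_total=22.00, C_total=7.00, V=3.14; Q5=18.86, Q3=3.14; dissipated=146.679
Op 2: CLOSE 5-4: Q_total=35.86, C_total=8.00, V=4.48; Q5=26.89, Q4=8.96; dissipated=21.524
Op 3: CLOSE 2-1: Q_total=25.00, C_total=7.00, V=3.57; Q2=10.71, Q1=14.29; dissipated=5.357
Final charges: Q1=14.29, Q2=10.71, Q3=3.14, Q4=8.96, Q5=26.89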